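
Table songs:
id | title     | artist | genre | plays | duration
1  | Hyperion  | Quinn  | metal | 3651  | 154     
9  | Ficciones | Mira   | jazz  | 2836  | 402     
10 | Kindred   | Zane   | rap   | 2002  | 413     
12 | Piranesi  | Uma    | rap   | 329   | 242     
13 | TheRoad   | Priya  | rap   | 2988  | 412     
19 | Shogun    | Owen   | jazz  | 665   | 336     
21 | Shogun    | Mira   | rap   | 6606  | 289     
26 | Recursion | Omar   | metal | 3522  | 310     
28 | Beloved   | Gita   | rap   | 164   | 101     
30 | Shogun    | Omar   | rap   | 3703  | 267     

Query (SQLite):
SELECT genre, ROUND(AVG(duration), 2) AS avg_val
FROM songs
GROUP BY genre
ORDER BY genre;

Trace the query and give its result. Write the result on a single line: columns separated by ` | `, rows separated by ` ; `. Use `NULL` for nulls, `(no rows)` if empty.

Partition songs by genre; compute ROUND(AVG(duration), 2) within each group.
  jazz: ids {9, 19} → ROUND(AVG(duration), 2)=369
  metal: ids {1, 26} → ROUND(AVG(duration), 2)=232
  rap: ids {10, 12, 13, 21, 28, 30} → ROUND(AVG(duration), 2)=287.33

jazz | 369 ; metal | 232 ; rap | 287.33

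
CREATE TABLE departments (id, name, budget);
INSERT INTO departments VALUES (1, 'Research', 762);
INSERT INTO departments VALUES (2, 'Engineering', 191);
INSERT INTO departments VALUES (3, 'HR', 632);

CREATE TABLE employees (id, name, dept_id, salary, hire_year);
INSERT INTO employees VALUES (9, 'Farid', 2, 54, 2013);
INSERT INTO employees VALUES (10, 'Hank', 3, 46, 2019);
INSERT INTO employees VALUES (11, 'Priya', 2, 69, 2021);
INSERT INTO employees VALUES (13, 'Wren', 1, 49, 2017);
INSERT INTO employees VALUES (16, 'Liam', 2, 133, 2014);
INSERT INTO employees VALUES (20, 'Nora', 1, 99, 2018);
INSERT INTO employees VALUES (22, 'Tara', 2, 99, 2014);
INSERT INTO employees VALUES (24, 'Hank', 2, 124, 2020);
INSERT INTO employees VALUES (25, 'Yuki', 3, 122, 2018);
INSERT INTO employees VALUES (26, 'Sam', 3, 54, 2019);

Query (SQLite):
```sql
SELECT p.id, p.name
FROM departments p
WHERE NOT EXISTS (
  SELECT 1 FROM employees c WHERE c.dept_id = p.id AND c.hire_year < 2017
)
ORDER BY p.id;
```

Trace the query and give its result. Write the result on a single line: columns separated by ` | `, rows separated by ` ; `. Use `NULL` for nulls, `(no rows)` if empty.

For each departments row, check whether any employees with matching dept_id has hire_year < 2017.
Keep rows where that is false.

1 | Research ; 3 | HR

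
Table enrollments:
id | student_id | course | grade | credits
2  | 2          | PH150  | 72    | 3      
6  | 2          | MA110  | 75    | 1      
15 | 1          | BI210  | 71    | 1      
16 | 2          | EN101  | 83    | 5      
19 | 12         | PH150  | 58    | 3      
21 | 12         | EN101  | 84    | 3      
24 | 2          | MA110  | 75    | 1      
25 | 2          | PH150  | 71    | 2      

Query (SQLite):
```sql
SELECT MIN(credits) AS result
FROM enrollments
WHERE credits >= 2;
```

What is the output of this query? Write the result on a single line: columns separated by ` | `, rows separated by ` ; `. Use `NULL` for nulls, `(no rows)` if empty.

Rows where credits >= 2 → credits values: [3, 5, 3, 3, 2].
MIN of non-NULL values = 2.

2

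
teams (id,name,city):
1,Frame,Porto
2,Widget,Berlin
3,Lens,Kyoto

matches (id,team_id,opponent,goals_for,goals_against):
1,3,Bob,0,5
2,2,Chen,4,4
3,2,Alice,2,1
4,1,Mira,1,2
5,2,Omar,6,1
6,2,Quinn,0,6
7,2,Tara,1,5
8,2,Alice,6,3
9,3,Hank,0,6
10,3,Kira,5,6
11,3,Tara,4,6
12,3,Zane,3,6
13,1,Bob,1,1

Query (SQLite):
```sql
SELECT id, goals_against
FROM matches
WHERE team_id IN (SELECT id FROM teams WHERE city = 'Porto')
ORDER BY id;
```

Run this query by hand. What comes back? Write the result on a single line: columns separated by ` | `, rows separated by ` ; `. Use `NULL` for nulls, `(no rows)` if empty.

4 | 2 ; 13 | 1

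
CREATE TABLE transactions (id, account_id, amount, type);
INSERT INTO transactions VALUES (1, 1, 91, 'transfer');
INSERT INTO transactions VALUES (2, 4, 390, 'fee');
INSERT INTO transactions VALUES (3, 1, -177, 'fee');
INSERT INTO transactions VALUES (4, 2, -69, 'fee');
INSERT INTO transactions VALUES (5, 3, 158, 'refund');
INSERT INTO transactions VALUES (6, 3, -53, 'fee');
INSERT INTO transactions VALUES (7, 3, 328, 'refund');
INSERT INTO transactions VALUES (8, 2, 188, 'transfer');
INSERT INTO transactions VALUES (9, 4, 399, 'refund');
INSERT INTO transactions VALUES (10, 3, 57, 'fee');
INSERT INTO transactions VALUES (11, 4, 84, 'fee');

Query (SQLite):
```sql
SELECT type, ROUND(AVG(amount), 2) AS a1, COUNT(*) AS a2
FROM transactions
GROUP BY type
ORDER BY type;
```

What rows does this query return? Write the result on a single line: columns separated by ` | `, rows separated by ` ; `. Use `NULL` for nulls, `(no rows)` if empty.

fee | 38.67 | 6 ; refund | 295 | 3 ; transfer | 139.5 | 2

Group transactions by type.
Per group compute: ROUND(AVG(amount), 2), COUNT(*).
  fee: ids {2, 3, 4, 6, 10, 11} → ROUND(AVG(amount), 2)=38.67, COUNT(*)=6
  refund: ids {5, 7, 9} → ROUND(AVG(amount), 2)=295, COUNT(*)=3
  transfer: ids {1, 8} → ROUND(AVG(amount), 2)=139.5, COUNT(*)=2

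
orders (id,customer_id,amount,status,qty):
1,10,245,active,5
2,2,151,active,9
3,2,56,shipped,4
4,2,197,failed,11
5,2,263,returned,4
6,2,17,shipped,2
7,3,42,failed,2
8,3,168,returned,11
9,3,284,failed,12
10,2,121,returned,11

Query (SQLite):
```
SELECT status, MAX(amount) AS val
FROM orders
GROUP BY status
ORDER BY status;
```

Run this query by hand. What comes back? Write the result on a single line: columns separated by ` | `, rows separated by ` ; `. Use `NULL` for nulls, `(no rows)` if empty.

active | 245 ; failed | 284 ; returned | 263 ; shipped | 56

Partition orders by status; compute MAX(amount) within each group.
  active: ids {1, 2} → MAX(amount)=245
  failed: ids {4, 7, 9} → MAX(amount)=284
  returned: ids {5, 8, 10} → MAX(amount)=263
  shipped: ids {3, 6} → MAX(amount)=56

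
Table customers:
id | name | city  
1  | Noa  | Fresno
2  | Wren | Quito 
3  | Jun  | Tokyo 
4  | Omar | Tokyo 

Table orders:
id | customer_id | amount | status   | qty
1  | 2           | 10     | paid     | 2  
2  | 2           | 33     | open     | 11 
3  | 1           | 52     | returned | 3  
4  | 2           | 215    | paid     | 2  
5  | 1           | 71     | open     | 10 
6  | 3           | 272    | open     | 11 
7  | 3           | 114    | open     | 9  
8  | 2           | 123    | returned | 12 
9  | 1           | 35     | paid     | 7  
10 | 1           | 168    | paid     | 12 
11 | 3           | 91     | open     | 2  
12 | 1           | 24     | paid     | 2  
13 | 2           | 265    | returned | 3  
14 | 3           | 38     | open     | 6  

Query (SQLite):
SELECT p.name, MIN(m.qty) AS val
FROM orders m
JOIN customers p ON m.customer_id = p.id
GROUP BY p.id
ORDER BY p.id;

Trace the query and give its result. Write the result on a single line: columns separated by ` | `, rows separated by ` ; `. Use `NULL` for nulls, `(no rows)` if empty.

Join each orders row to its customers via customer_id.
Group joined rows by customers.id; compute MIN(m.qty) per group.
  1: ids {3, 5, 9, 10, 12} → MIN(m.qty)=2
  2: ids {1, 2, 4, 8, 13} → MIN(m.qty)=2
  3: ids {6, 7, 11, 14} → MIN(m.qty)=2

Noa | 2 ; Wren | 2 ; Jun | 2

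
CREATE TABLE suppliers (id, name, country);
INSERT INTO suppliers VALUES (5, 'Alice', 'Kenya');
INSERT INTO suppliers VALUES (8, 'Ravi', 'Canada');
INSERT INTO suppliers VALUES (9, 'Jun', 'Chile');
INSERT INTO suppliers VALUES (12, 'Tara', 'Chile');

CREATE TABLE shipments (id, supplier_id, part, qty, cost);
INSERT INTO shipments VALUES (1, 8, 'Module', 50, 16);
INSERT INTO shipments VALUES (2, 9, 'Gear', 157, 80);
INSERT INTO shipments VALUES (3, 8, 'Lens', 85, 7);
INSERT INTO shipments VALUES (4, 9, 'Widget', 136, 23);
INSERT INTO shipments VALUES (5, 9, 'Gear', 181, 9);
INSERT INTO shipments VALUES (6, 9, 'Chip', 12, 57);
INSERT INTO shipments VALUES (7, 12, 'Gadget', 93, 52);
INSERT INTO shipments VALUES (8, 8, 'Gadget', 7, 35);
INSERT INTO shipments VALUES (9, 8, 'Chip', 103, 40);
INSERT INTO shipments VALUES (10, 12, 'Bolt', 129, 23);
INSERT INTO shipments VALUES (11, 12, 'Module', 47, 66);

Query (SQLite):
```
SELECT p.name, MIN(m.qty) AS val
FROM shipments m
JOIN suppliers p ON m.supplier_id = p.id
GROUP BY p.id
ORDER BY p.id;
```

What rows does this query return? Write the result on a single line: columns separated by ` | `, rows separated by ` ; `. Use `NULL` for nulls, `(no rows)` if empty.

Join each shipments row to its suppliers via supplier_id.
Group joined rows by suppliers.id; compute MIN(m.qty) per group.
  8: ids {1, 3, 8, 9} → MIN(m.qty)=7
  9: ids {2, 4, 5, 6} → MIN(m.qty)=12
  12: ids {7, 10, 11} → MIN(m.qty)=47

Ravi | 7 ; Jun | 12 ; Tara | 47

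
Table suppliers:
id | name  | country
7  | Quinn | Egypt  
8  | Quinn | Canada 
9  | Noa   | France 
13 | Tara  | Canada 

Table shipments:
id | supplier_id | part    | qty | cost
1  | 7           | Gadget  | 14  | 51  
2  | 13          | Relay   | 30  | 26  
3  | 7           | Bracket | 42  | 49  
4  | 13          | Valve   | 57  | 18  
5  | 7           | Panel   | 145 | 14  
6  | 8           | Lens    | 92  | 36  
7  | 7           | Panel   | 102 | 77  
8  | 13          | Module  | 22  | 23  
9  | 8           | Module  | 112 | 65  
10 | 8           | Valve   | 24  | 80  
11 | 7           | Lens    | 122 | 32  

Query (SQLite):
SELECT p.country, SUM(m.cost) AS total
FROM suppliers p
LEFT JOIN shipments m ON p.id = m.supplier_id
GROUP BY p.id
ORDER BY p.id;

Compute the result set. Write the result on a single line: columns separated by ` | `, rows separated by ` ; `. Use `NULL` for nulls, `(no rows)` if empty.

LEFT JOIN keeps every suppliers row; unmatched ones get NULL for shipments columns.
Group by suppliers.id and compute SUM(m.cost). SUM over an all-NULL group is NULL.
  7: ids {1, 3, 5, 7, 11} → SUM(m.cost)=223
  8: ids {6, 9, 10} → SUM(m.cost)=181
  9: ids {—} → SUM(m.cost)=NULL
  13: ids {2, 4, 8} → SUM(m.cost)=67

Egypt | 223 ; Canada | 181 ; France | NULL ; Canada | 67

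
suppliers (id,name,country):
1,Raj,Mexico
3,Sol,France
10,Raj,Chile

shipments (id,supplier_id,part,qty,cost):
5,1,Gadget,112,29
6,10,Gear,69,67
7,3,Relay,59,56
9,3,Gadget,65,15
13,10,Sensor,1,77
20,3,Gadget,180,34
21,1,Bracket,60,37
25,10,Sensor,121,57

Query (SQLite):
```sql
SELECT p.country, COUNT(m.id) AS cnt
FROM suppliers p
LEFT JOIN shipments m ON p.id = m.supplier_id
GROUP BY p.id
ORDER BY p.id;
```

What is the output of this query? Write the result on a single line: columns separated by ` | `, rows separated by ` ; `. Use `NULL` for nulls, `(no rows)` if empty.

LEFT JOIN keeps every suppliers row; unmatched ones get NULL for shipments columns.
Group by suppliers.id and compute COUNT(m.id). COUNT(col) of an all-NULL group is 0.
  1: ids {5, 21} → COUNT(m.id)=2
  3: ids {7, 9, 20} → COUNT(m.id)=3
  10: ids {6, 13, 25} → COUNT(m.id)=3

Mexico | 2 ; France | 3 ; Chile | 3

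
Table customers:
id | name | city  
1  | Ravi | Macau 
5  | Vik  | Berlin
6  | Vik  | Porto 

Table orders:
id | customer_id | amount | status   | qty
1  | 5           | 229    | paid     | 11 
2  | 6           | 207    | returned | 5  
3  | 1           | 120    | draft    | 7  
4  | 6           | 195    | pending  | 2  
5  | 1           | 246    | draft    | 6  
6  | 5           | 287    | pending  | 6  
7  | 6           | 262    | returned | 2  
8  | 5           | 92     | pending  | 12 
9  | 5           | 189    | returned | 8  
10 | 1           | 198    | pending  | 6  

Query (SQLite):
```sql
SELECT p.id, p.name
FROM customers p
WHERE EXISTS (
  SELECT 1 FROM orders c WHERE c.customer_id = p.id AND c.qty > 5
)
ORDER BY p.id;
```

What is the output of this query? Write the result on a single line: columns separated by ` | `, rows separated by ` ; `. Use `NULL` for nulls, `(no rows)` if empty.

1 | Ravi ; 5 | Vik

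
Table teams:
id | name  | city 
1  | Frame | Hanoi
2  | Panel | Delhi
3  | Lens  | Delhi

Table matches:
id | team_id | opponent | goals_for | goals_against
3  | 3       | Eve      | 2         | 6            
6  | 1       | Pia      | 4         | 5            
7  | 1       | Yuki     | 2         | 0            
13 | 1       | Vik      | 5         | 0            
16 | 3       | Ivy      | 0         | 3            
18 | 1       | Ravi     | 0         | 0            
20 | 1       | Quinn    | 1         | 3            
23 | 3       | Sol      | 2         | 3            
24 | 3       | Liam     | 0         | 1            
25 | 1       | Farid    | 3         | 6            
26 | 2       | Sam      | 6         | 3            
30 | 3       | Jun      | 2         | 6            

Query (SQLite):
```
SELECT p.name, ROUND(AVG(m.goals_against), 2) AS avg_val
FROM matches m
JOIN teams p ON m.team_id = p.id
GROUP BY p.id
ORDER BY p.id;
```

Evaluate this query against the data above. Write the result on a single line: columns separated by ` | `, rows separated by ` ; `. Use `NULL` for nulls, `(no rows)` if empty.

Join each matches row to its teams via team_id.
Group joined rows by teams.id; compute ROUND(AVG(m.goals_against), 2) per group.
  1: ids {6, 7, 13, 18, 20, 25} → ROUND(AVG(m.goals_against), 2)=2.33
  2: ids {26} → ROUND(AVG(m.goals_against), 2)=3
  3: ids {3, 16, 23, 24, 30} → ROUND(AVG(m.goals_against), 2)=3.8

Frame | 2.33 ; Panel | 3 ; Lens | 3.8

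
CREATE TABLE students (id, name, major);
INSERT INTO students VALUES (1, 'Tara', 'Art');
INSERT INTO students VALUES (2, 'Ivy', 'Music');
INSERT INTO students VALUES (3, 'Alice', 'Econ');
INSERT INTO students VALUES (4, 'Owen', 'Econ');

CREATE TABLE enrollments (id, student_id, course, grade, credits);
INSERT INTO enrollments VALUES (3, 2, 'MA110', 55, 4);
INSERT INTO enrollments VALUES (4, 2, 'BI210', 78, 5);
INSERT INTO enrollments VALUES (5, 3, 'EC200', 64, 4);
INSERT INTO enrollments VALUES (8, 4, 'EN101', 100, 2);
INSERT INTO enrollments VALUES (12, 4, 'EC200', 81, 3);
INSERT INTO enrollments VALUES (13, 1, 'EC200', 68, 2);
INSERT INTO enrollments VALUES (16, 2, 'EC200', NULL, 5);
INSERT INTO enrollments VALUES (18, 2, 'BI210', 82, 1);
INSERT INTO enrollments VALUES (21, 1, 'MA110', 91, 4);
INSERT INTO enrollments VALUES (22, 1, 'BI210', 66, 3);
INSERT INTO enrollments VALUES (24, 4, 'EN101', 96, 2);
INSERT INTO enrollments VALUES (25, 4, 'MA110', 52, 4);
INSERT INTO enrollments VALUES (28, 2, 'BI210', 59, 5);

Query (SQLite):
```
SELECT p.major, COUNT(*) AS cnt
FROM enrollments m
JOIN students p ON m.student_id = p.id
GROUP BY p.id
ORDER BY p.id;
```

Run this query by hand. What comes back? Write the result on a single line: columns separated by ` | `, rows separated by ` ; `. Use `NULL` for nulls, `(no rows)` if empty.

Join each enrollments row to its students via student_id.
Group joined rows by students.id; compute COUNT(*) per group.
  1: ids {13, 21, 22} → COUNT(*)=3
  2: ids {3, 4, 16, 18, 28} → COUNT(*)=5
  3: ids {5} → COUNT(*)=1
  4: ids {8, 12, 24, 25} → COUNT(*)=4

Art | 3 ; Music | 5 ; Econ | 1 ; Econ | 4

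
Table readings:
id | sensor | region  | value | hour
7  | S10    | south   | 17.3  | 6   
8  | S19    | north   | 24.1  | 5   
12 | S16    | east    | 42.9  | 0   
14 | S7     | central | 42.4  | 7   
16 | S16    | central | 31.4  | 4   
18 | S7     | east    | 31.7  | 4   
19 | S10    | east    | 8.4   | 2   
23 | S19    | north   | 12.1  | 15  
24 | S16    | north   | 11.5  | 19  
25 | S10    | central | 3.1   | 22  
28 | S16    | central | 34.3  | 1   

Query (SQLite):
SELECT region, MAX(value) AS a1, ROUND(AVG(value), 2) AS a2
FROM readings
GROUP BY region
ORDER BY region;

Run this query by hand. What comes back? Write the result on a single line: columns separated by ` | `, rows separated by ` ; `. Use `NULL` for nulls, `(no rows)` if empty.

central | 42.4 | 27.8 ; east | 42.9 | 27.67 ; north | 24.1 | 15.9 ; south | 17.3 | 17.3

Group readings by region.
Per group compute: MAX(value), ROUND(AVG(value), 2).
  central: ids {14, 16, 25, 28} → MAX(value)=42.4, ROUND(AVG(value), 2)=27.8
  east: ids {12, 18, 19} → MAX(value)=42.9, ROUND(AVG(value), 2)=27.67
  north: ids {8, 23, 24} → MAX(value)=24.1, ROUND(AVG(value), 2)=15.9
  south: ids {7} → MAX(value)=17.3, ROUND(AVG(value), 2)=17.3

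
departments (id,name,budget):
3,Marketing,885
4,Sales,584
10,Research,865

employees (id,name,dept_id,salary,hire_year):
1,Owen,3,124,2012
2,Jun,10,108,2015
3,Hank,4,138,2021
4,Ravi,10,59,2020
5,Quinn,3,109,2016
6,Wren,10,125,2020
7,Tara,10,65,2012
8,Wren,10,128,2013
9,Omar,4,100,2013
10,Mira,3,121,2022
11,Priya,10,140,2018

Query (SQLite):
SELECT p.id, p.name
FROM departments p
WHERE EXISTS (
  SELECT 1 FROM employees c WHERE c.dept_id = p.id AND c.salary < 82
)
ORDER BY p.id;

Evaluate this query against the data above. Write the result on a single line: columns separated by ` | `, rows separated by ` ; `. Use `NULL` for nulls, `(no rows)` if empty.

10 | Research

For each departments row, check whether any employees with matching dept_id has salary < 82.
Keep rows where that is true.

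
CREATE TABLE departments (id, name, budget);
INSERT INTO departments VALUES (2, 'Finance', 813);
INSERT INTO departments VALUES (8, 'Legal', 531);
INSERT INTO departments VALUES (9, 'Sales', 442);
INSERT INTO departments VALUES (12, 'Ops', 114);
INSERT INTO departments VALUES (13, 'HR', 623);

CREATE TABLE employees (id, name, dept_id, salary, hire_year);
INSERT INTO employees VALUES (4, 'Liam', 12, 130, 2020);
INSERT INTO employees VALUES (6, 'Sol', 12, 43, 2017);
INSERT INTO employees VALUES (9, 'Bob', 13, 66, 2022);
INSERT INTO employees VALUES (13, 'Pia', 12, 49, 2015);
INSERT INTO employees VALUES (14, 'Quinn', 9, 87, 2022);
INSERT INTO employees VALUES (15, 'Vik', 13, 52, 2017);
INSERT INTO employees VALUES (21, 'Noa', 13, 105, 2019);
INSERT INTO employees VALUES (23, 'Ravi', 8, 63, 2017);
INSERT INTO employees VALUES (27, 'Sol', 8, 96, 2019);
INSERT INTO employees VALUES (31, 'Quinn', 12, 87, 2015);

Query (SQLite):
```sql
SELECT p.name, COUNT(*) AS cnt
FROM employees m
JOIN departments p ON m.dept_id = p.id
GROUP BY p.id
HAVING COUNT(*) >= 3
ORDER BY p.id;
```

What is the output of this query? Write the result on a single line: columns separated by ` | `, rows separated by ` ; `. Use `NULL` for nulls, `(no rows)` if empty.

Ops | 4 ; HR | 3

Join each employees row to its departments via dept_id.
Group joined rows by departments.id; compute COUNT(*) per group.
HAVING: keep groups with count ≥ 3.
  8: ids {23, 27} → COUNT(*)=2
  9: ids {14} → COUNT(*)=1
  12: ids {4, 6, 13, 31} → COUNT(*)=4
  13: ids {9, 15, 21} → COUNT(*)=3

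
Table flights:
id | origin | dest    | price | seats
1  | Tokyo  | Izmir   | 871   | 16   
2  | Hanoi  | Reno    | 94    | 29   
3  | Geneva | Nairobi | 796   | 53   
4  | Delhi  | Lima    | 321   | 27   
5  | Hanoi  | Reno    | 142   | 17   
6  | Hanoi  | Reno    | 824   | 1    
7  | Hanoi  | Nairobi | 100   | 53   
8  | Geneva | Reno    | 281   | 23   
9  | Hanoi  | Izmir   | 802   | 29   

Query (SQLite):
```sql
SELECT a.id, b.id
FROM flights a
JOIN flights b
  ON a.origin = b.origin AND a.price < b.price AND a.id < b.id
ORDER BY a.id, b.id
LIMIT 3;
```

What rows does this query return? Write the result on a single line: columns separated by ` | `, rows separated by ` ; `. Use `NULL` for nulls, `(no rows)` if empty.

2 | 5 ; 2 | 6 ; 2 | 7

Pairs (a,b) with same origin, a.price < b.price, a.id < b.id.
origin groups: Delhi:{4} Geneva:{3,8} Hanoi:{2,5,6,7,9} Tokyo:{1}
Ordered by (a.id, b.id); first 3.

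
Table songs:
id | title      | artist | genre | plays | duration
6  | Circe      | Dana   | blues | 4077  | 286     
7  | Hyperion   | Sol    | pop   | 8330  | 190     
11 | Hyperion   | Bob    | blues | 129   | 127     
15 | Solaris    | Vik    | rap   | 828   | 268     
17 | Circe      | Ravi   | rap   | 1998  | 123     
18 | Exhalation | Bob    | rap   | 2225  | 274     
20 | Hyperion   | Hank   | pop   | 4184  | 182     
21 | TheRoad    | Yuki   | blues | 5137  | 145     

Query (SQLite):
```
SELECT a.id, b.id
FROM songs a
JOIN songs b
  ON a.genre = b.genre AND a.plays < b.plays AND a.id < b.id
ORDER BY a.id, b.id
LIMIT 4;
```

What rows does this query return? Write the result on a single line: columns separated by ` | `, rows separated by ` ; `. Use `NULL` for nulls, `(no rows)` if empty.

Pairs (a,b) with same genre, a.plays < b.plays, a.id < b.id.
genre groups: blues:{6,11,21} pop:{7,20} rap:{15,17,18}
Ordered by (a.id, b.id); first 4.

6 | 21 ; 11 | 21 ; 15 | 17 ; 15 | 18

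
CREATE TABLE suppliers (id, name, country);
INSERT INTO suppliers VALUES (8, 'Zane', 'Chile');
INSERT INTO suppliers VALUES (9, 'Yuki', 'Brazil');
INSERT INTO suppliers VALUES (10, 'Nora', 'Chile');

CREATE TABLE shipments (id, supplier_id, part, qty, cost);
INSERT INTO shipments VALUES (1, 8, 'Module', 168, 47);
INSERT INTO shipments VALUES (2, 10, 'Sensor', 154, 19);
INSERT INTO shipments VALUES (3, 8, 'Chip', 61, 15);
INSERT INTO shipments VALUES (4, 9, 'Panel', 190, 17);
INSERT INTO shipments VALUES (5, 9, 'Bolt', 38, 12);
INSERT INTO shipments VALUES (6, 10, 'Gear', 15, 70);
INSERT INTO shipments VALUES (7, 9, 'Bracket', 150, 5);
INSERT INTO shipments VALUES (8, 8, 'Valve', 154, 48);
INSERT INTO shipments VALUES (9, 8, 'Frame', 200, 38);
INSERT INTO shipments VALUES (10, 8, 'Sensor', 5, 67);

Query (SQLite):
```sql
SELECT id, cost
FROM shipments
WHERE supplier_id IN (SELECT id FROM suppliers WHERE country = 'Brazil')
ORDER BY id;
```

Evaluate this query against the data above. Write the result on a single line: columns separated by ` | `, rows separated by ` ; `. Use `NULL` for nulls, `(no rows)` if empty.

Inner query: suppliers.id where country = 'Brazil'.
Outer: keep shipments rows whose supplier_id is in that set.
Inner query → {9}

4 | 17 ; 5 | 12 ; 7 | 5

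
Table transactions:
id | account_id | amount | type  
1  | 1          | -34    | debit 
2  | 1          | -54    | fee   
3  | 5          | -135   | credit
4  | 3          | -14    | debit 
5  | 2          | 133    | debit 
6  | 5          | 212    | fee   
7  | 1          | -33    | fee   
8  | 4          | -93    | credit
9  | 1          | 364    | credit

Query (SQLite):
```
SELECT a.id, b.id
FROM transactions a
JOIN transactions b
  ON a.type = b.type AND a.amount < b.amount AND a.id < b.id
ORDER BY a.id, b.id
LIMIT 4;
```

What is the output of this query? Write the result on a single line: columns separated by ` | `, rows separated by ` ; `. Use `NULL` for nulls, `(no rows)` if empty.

1 | 4 ; 1 | 5 ; 2 | 6 ; 2 | 7

Pairs (a,b) with same type, a.amount < b.amount, a.id < b.id.
type groups: credit:{3,8,9} debit:{1,4,5} fee:{2,6,7}
Ordered by (a.id, b.id); first 4.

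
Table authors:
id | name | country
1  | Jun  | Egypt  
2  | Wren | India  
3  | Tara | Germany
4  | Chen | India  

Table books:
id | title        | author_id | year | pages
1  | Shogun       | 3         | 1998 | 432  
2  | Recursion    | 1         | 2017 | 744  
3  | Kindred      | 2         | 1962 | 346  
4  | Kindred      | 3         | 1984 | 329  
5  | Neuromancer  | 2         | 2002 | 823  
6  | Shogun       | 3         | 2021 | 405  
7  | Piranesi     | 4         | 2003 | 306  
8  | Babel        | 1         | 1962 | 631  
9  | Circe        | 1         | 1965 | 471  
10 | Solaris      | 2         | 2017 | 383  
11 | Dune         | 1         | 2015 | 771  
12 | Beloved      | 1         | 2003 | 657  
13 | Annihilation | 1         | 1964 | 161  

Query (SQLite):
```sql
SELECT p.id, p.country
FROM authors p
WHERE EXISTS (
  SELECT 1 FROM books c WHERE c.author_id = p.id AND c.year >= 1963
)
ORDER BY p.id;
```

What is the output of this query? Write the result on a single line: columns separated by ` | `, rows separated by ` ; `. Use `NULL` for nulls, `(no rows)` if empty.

For each authors row, check whether any books with matching author_id has year >= 1963.
Keep rows where that is true.

1 | Egypt ; 2 | India ; 3 | Germany ; 4 | India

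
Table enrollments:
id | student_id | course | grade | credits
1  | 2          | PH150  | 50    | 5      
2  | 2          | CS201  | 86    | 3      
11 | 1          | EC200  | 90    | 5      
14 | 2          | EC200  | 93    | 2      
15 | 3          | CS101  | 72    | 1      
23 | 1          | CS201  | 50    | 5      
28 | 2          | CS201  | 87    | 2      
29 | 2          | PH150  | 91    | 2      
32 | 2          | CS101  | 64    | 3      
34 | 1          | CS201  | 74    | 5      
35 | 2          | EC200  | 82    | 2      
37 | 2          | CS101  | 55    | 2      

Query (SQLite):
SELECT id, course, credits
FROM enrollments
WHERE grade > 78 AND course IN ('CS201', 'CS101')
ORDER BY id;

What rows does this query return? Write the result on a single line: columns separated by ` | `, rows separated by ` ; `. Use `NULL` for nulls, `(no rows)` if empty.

grade > 78: ids {2, 11, 14, 28, 29, 35}
course IN ('CS201', 'CS101'): ids {2, 15, 23, 28, 32, 34, 37}
Combine with AND.

2 | CS201 | 3 ; 28 | CS201 | 2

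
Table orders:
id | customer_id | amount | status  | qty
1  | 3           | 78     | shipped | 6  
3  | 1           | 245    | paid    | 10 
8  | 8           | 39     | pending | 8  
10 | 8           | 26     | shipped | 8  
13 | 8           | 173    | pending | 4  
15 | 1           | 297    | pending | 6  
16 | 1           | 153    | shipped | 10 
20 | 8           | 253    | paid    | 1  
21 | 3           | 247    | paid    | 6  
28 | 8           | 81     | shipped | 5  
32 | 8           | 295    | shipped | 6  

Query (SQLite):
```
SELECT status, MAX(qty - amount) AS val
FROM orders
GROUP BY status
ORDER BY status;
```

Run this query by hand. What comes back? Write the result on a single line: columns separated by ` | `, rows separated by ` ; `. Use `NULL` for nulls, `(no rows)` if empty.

For each row compute qty - amount.
Group by status; take MAX of the expression per group.
  paid: ids {3, 20, 21} → MAX(qty - amount)=-235
  pending: ids {8, 13, 15} → MAX(qty - amount)=-31
  shipped: ids {1, 10, 16, 28, 32} → MAX(qty - amount)=-18

paid | -235 ; pending | -31 ; shipped | -18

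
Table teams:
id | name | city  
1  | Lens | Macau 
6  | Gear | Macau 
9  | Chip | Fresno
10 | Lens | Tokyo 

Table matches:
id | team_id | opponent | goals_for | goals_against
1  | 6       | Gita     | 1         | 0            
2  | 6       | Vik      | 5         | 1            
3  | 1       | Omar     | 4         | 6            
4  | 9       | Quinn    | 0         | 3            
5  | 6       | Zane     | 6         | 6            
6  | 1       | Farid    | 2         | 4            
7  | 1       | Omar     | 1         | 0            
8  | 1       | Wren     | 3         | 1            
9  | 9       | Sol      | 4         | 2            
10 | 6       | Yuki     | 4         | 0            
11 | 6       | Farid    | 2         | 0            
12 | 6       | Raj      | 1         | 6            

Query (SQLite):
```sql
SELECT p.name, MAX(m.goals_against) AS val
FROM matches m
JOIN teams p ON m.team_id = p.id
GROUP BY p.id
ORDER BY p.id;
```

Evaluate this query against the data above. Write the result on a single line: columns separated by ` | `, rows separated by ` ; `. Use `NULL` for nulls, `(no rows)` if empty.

Join each matches row to its teams via team_id.
Group joined rows by teams.id; compute MAX(m.goals_against) per group.
  1: ids {3, 6, 7, 8} → MAX(m.goals_against)=6
  6: ids {1, 2, 5, 10, 11, 12} → MAX(m.goals_against)=6
  9: ids {4, 9} → MAX(m.goals_against)=3

Lens | 6 ; Gear | 6 ; Chip | 3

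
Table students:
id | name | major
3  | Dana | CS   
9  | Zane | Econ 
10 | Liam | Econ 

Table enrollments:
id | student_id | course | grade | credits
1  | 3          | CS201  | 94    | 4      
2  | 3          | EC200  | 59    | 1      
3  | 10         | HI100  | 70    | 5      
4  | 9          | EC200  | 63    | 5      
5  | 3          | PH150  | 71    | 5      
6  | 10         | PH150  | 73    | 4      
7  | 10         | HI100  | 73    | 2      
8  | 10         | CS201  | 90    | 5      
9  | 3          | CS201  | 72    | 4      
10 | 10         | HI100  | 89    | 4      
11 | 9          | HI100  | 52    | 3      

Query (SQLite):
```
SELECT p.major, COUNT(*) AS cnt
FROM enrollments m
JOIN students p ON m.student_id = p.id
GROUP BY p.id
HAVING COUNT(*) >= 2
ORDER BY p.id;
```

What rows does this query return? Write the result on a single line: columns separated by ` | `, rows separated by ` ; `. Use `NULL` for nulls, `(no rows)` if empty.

CS | 4 ; Econ | 2 ; Econ | 5

Join each enrollments row to its students via student_id.
Group joined rows by students.id; compute COUNT(*) per group.
HAVING: keep groups with count ≥ 2.
  3: ids {1, 2, 5, 9} → COUNT(*)=4
  9: ids {4, 11} → COUNT(*)=2
  10: ids {3, 6, 7, 8, 10} → COUNT(*)=5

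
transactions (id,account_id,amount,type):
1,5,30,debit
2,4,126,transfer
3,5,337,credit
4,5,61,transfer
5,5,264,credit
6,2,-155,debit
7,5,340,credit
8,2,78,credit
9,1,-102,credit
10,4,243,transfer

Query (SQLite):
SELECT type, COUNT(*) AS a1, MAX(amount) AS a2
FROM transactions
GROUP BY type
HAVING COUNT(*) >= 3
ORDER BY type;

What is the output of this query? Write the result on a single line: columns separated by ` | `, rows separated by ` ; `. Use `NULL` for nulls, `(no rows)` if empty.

Group transactions by type.
Per group compute: COUNT(*), MAX(amount).
HAVING: drop groups with fewer than 3 rows.
  credit: ids {3, 5, 7, 8, 9} → COUNT(*)=5, MAX(amount)=340
  debit: ids {1, 6} → COUNT(*)=2, MAX(amount)=30
  transfer: ids {2, 4, 10} → COUNT(*)=3, MAX(amount)=243

credit | 5 | 340 ; transfer | 3 | 243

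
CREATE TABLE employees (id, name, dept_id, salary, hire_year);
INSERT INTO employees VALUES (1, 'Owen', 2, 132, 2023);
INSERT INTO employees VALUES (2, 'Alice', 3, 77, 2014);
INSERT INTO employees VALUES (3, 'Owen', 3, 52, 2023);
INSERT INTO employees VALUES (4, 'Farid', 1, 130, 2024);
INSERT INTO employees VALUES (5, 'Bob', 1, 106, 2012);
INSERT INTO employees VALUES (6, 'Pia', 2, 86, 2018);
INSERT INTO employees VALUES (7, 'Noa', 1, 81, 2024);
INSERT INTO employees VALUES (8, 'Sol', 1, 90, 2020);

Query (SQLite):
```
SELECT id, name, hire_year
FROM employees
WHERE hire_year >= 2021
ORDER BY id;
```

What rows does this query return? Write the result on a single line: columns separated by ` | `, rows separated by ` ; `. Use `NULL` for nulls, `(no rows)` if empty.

1 | Owen | 2023 ; 3 | Owen | 2023 ; 4 | Farid | 2024 ; 7 | Noa | 2024

hire_year >= 2021: ids {1, 3, 4, 7}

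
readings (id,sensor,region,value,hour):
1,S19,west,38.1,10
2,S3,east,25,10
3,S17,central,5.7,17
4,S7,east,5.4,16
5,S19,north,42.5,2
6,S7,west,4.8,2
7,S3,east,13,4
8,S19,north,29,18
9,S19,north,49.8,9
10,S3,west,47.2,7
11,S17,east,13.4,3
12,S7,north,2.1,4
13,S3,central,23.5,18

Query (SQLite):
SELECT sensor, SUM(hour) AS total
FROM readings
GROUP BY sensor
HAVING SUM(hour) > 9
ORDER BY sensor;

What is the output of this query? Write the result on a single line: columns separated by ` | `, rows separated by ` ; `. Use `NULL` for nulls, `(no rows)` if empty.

S17 | 20 ; S19 | 39 ; S3 | 39 ; S7 | 22

Partition readings by sensor; compute SUM(hour) within each group.
HAVING: keep groups where SUM(hour) > 9.
  S17: ids {3, 11} → SUM(hour)=20
  S19: ids {1, 5, 8, 9} → SUM(hour)=39
  S3: ids {2, 7, 10, 13} → SUM(hour)=39
  S7: ids {4, 6, 12} → SUM(hour)=22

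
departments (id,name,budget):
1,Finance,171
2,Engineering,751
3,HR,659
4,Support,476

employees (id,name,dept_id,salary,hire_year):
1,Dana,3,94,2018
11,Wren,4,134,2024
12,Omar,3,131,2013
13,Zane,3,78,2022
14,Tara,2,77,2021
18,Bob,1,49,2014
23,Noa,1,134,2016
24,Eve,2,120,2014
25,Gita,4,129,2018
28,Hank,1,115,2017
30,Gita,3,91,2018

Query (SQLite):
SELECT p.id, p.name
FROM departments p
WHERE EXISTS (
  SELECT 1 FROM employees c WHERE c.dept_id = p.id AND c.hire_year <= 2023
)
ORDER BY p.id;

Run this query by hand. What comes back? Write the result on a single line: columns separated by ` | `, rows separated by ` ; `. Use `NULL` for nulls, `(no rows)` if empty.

For each departments row, check whether any employees with matching dept_id has hire_year <= 2023.
Keep rows where that is true.

1 | Finance ; 2 | Engineering ; 3 | HR ; 4 | Support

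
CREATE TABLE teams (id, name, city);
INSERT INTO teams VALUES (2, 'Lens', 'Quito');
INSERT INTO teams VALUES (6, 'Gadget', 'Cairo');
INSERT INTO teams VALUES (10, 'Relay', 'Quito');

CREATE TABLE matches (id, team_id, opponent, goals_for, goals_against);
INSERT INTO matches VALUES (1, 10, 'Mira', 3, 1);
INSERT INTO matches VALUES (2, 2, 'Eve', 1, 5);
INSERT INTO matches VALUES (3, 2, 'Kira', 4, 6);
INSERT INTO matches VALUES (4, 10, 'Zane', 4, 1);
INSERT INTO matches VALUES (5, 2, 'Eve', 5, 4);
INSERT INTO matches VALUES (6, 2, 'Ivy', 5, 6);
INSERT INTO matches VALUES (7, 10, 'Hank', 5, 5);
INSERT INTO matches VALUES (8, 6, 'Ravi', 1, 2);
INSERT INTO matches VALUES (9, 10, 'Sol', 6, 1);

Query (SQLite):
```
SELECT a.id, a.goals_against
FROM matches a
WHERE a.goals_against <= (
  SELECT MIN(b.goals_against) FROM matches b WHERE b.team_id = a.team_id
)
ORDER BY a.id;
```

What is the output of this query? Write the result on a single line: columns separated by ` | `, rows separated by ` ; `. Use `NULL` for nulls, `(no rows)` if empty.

1 | 1 ; 4 | 1 ; 5 | 4 ; 8 | 2 ; 9 | 1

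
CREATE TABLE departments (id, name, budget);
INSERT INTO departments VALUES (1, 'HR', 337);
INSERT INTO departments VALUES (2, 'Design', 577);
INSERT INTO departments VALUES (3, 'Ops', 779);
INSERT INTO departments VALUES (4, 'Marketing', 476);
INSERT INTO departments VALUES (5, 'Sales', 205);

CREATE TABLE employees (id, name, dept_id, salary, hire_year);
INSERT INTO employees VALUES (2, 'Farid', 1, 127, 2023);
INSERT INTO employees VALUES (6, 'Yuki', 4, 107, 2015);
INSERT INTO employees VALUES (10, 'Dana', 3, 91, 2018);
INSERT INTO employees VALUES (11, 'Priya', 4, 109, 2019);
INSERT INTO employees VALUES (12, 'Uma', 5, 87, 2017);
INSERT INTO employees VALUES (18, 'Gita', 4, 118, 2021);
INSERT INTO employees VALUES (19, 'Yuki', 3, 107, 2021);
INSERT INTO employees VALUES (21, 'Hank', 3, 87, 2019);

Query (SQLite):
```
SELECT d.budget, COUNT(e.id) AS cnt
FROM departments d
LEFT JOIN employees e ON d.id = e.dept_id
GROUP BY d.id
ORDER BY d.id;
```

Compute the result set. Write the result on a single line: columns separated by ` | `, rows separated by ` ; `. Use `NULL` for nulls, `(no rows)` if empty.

LEFT JOIN keeps every departments row; unmatched ones get NULL for employees columns.
Group by departments.id and compute COUNT(e.id). COUNT(col) of an all-NULL group is 0.
  1: ids {2} → COUNT(e.id)=1
  2: ids {—} → COUNT(e.id)=0
  3: ids {10, 19, 21} → COUNT(e.id)=3
  4: ids {6, 11, 18} → COUNT(e.id)=3
  5: ids {12} → COUNT(e.id)=1

337 | 1 ; 577 | 0 ; 779 | 3 ; 476 | 3 ; 205 | 1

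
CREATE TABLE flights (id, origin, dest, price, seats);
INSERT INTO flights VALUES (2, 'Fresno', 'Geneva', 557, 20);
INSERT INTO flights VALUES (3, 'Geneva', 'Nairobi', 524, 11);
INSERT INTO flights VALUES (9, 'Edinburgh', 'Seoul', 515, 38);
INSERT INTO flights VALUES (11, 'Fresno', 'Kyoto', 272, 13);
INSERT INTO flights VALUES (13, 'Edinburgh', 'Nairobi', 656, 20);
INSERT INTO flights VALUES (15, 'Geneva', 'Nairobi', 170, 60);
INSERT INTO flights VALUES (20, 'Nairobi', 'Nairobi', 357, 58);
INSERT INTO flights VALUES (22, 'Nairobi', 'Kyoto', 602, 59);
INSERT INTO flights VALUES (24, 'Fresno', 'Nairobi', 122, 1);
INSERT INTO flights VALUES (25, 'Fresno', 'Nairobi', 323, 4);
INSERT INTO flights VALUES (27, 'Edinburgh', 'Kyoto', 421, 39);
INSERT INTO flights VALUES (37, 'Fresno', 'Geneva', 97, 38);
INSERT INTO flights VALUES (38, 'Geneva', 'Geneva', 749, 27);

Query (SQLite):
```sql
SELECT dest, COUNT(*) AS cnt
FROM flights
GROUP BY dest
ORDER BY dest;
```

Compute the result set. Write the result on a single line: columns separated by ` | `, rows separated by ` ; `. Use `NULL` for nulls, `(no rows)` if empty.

Geneva | 3 ; Kyoto | 3 ; Nairobi | 6 ; Seoul | 1

Partition flights by dest; compute COUNT(*) within each group.
  Geneva: ids {2, 37, 38} → COUNT(*)=3
  Kyoto: ids {11, 22, 27} → COUNT(*)=3
  Nairobi: ids {3, 13, 15, 20, 24, 25} → COUNT(*)=6
  Seoul: ids {9} → COUNT(*)=1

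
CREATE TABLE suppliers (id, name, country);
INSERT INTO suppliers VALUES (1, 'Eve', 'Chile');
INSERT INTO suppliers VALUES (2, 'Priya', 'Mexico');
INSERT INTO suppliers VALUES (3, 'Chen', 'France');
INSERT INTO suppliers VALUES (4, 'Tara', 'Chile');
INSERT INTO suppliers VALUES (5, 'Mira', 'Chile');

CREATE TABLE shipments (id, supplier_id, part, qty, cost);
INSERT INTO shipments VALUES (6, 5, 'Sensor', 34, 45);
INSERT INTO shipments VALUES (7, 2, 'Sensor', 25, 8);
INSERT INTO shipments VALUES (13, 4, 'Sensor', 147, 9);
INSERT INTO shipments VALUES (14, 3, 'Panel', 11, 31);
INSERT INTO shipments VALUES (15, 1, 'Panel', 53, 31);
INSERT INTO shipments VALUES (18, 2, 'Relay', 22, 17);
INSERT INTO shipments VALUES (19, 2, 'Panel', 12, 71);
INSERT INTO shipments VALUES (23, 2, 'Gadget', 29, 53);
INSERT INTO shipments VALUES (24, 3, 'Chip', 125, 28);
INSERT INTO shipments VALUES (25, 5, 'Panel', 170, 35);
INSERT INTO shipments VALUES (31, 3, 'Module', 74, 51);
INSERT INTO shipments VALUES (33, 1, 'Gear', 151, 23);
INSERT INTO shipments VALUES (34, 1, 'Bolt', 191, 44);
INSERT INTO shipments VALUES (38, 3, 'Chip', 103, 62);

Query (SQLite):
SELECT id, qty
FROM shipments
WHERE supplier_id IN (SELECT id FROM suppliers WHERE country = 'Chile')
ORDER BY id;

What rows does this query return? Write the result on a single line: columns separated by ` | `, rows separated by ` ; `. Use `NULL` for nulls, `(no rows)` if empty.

6 | 34 ; 13 | 147 ; 15 | 53 ; 25 | 170 ; 33 | 151 ; 34 | 191

Inner query: suppliers.id where country = 'Chile'.
Outer: keep shipments rows whose supplier_id is in that set.
Inner query → {1, 4, 5}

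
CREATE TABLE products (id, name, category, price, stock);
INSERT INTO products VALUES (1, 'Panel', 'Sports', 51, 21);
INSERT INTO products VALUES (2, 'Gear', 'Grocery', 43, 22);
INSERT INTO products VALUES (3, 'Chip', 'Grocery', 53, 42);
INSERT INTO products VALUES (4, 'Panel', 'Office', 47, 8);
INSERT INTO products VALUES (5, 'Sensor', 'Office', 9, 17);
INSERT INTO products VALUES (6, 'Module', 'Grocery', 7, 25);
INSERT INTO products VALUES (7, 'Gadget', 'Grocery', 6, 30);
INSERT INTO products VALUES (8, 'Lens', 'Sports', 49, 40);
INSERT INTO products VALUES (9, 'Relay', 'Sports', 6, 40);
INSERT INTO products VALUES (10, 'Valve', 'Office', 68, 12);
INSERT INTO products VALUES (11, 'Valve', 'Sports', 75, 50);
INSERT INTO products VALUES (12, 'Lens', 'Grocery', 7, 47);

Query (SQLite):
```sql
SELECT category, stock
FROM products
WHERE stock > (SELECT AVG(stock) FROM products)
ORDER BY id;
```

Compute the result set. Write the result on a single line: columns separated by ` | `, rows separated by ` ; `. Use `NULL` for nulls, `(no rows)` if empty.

Grocery | 42 ; Grocery | 30 ; Sports | 40 ; Sports | 40 ; Sports | 50 ; Grocery | 47

Scalar subquery: AVG(stock) over all products rows = 29.5.
Keep rows where stock > that value.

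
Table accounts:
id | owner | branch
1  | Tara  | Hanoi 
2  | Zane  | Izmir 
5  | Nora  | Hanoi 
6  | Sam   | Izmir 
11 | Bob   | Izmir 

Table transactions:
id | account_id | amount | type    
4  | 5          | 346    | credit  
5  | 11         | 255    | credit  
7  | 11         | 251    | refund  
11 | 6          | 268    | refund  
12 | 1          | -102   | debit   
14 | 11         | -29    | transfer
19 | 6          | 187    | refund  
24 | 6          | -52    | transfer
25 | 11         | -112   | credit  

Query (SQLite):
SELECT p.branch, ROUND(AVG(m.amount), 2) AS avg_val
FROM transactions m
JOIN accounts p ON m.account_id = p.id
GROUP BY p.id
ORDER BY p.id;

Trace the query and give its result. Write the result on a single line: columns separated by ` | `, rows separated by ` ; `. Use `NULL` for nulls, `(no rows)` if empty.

Hanoi | -102 ; Hanoi | 346 ; Izmir | 134.33 ; Izmir | 91.25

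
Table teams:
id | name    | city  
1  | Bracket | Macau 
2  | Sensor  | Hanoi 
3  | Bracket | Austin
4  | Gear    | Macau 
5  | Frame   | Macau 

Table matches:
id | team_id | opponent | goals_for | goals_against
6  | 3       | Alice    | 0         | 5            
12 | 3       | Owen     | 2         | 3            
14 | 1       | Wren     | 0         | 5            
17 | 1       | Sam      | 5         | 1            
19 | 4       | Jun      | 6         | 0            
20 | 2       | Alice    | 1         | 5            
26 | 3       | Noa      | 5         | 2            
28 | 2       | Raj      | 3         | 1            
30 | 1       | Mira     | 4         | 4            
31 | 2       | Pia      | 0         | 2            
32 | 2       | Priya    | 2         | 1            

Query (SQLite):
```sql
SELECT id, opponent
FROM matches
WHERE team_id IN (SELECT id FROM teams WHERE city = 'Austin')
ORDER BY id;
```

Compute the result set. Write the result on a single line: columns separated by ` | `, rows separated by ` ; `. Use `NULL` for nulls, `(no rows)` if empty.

6 | Alice ; 12 | Owen ; 26 | Noa

Inner query: teams.id where city = 'Austin'.
Outer: keep matches rows whose team_id is in that set.
Inner query → {3}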